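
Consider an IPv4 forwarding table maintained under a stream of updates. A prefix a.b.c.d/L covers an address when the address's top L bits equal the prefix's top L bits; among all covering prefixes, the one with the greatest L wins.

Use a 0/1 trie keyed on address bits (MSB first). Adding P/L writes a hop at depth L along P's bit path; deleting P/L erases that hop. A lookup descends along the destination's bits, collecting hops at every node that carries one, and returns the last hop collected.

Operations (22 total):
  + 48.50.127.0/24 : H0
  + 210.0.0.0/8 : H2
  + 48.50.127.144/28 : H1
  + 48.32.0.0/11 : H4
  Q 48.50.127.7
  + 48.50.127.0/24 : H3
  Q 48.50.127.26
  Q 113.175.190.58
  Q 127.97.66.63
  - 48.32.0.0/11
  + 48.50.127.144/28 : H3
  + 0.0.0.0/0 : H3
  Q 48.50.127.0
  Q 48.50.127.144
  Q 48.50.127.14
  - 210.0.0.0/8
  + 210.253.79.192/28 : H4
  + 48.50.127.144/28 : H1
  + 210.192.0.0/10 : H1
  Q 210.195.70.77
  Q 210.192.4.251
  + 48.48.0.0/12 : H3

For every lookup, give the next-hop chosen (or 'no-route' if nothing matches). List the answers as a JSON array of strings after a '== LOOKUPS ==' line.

Process each operation:
  + 48.50.127.0/24 (H0) depth=24
  + 210.0.0.0/8 (H2) depth=8
  + 48.50.127.144/28 (H1) depth=28
  + 48.32.0.0/11 (H4) depth=11
  ? 48.50.127.7  path d0:-→d1:-→d2:-→d3:-→d4:-→d5:-→d6:-→d7:-→d8:-→d9:-→d10:-→d11:H4→d12:-→d13:-→d14:-→d15:-→d16:-→d17:-→d18:-→d19:-→d20:-→d21:-→d22:-→d23:-→d24:H0  best=H0
  + 48.50.127.0/24 (H3) depth=24
  ? 48.50.127.26  path d0:-→d1:-→d2:-→d3:-→d4:-→d5:-→d6:-→d7:-→d8:-→d9:-→d10:-→d11:H4→d12:-→d13:-→d14:-→d15:-→d16:-→d17:-→d18:-→d19:-→d20:-→d21:-→d22:-→d23:-→d24:H3  best=H3
  ? 113.175.190.58  path d0:-→d1:-  best=no-route
  ? 127.97.66.63  path d0:-→d1:-  best=no-route
  - 48.32.0.0/11 clear@11
  + 48.50.127.144/28 (H3) depth=28
  + 0.0.0.0/0 (H3) depth=0
  ? 48.50.127.0  path d0:H3→d1:-→d2:-→d3:-→d4:-→d5:-→d6:-→d7:-→d8:-→d9:-→d10:-→d11:-→d12:-→d13:-→d14:-→d15:-→d16:-→d17:-→d18:-→d19:-→d20:-→d21:-→d22:-→d23:-→d24:H3  best=H3
  ? 48.50.127.144  path d0:H3→d1:-→d2:-→d3:-→d4:-→d5:-→d6:-→d7:-→d8:-→d9:-→d10:-→d11:-→d12:-→d13:-→d14:-→d15:-→d16:-→d17:-→d18:-→d19:-→d20:-→d21:-→d22:-→d23:-→d24:H3→d25:-→d26:-→d27:-→d28:H3  best=H3
  ? 48.50.127.14  path d0:H3→d1:-→d2:-→d3:-→d4:-→d5:-→d6:-→d7:-→d8:-→d9:-→d10:-→d11:-→d12:-→d13:-→d14:-→d15:-→d16:-→d17:-→d18:-→d19:-→d20:-→d21:-→d22:-→d23:-→d24:H3  best=H3
  - 210.0.0.0/8 clear@8
  + 210.253.79.192/28 (H4) depth=28
  + 48.50.127.144/28 (H1) depth=28
  + 210.192.0.0/10 (H1) depth=10
  ? 210.195.70.77  path d0:H3→d1:-→d2:-→d3:-→d4:-→d5:-→d6:-→d7:-→d8:-→d9:-→d10:H1  best=H1
  ? 210.192.4.251  path d0:H3→d1:-→d2:-→d3:-→d4:-→d5:-→d6:-→d7:-→d8:-→d9:-→d10:H1  best=H1
  + 48.48.0.0/12 (H3) depth=12

== LOOKUPS ==
["H0","H3","no-route","no-route","H3","H3","H3","H1","H1"]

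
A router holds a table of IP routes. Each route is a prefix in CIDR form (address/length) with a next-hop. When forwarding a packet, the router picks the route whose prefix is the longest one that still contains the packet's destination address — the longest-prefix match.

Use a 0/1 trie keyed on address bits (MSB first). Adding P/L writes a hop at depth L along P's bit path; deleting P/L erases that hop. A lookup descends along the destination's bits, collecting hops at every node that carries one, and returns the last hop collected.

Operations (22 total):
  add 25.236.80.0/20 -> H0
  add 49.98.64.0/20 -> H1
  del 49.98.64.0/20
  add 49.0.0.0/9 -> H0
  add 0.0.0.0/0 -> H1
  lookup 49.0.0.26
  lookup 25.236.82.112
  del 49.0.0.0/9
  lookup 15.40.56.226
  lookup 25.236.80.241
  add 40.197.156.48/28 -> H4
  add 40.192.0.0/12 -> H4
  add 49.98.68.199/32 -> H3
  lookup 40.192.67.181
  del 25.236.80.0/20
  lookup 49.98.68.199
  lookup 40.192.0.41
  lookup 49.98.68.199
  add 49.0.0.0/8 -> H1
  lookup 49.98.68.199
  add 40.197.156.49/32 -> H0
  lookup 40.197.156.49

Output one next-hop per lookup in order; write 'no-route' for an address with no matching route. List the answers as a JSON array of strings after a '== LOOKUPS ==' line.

Process each operation:
  add 25.236.80.0/20 -> H0 at depth 20
  add 49.98.64.0/20 -> H1 at depth 20
  - 49.98.64.0/20 clear@20
  add 49.0.0.0/9 -> H0 at depth 9
  add 0.0.0.0/0 -> H1 at depth 0
  ? 49.0.0.26  path d0:H1→d1:-→d2:-→d3:-→d4:-→d5:-→d6:-→d7:-→d8:-→d9:H0  best=H0
  ? 25.236.82.112  path d0:H1→d1:-→d2:-→d3:-→d4:-→d5:-→d6:-→d7:-→d8:-→d9:-→d10:-→d11:-→d12:-→d13:-→d14:-→d15:-→d16:-→d17:-→d18:-→d19:-→d20:H0  best=H0
  - 49.0.0.0/9 clear@9
  ? 15.40.56.226  path d0:H1→d1:-→d2:-→d3:-  best=H1
  ? 25.236.80.241  path d0:H1→d1:-→d2:-→d3:-→d4:-→d5:-→d6:-→d7:-→d8:-→d9:-→d10:-→d11:-→d12:-→d13:-→d14:-→d15:-→d16:-→d17:-→d18:-→d19:-→d20:H0  best=H0
  add 40.197.156.48/28 -> H4 at depth 28
  add 40.192.0.0/12 -> H4 at depth 12
  add 49.98.68.199/32 -> H3 at depth 32
  ? 40.192.67.181  path d0:H1→d1:-→d2:-→d3:-→d4:-→d5:-→d6:-→d7:-→d8:-→d9:-→d10:-→d11:-→d12:H4→d13:-  best=H4
  - 25.236.80.0/20 clear@20
  ? 49.98.68.199  path d0:H1→d1:-→d2:-→d3:-→d4:-→d5:-→d6:-→d7:-→d8:-→d9:-→d10:-→d11:-→d12:-→d13:-→d14:-→d15:-→d16:-→d17:-→d18:-→d19:-→d20:-→d21:-→d22:-→d23:-→d24:-→d25:-→d26:-→d27:-→d28:-→d29:-→d30:-→d31:-→d32:H3  best=H3
  ? 40.192.0.41  path d0:H1→d1:-→d2:-→d3:-→d4:-→d5:-→d6:-→d7:-→d8:-→d9:-→d10:-→d11:-→d12:H4→d13:-  best=H4
  ? 49.98.68.199  path d0:H1→d1:-→d2:-→d3:-→d4:-→d5:-→d6:-→d7:-→d8:-→d9:-→d10:-→d11:-→d12:-→d13:-→d14:-→d15:-→d16:-→d17:-→d18:-→d19:-→d20:-→d21:-→d22:-→d23:-→d24:-→d25:-→d26:-→d27:-→d28:-→d29:-→d30:-→d31:-→d32:H3  best=H3
  add 49.0.0.0/8 -> H1 at depth 8
  ? 49.98.68.199  path d0:H1→d1:-→d2:-→d3:-→d4:-→d5:-→d6:-→d7:-→d8:H1→d9:-→d10:-→d11:-→d12:-→d13:-→d14:-→d15:-→d16:-→d17:-→d18:-→d19:-→d20:-→d21:-→d22:-→d23:-→d24:-→d25:-→d26:-→d27:-→d28:-→d29:-→d30:-→d31:-→d32:H3  best=H3
  add 40.197.156.49/32 -> H0 at depth 32
  ? 40.197.156.49  path d0:H1→d1:-→d2:-→d3:-→d4:-→d5:-→d6:-→d7:-→d8:-→d9:-→d10:-→d11:-→d12:H4→d13:-→d14:-→d15:-→d16:-→d17:-→d18:-→d19:-→d20:-→d21:-→d22:-→d23:-→d24:-→d25:-→d26:-→d27:-→d28:H4→d29:-→d30:-→d31:-→d32:H0  best=H0

== LOOKUPS ==
["H0","H0","H1","H0","H4","H3","H4","H3","H3","H0"]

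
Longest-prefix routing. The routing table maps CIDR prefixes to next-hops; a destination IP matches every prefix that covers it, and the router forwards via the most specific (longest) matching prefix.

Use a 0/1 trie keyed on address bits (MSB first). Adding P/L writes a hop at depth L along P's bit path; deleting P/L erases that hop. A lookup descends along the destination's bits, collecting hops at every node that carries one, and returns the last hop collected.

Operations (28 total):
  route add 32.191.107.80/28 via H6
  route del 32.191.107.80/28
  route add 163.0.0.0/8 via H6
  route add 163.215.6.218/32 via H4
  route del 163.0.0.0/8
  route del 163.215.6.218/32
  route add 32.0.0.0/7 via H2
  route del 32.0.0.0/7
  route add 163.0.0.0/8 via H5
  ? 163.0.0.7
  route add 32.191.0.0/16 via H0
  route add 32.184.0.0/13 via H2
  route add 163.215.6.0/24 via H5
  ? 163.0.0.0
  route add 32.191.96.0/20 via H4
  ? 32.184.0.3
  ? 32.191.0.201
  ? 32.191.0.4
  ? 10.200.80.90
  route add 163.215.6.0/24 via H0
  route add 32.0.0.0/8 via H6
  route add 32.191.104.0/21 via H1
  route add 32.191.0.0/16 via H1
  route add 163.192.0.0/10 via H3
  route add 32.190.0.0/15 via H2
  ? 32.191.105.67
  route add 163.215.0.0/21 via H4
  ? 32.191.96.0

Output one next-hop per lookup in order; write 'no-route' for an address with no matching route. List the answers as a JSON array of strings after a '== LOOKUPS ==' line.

Trace:
  + 32.191.107.80/28 (H6) depth=28
  - 32.191.107.80/28 clear@28
  + 163.0.0.0/8 (H6) depth=8
  + 163.215.6.218/32 (H4) depth=32
  - 163.0.0.0/8 clear@8
  - 163.215.6.218/32 clear@32
  + 32.0.0.0/7 (H2) depth=7
  - 32.0.0.0/7 clear@7
  + 163.0.0.0/8 (H5) depth=8
  Q 163.0.0.7: descend 10100011 ; hops seen [H5] ; pick H5
  + 32.191.0.0/16 (H0) depth=16
  + 32.184.0.0/13 (H2) depth=13
  + 163.215.6.0/24 (H5) depth=24
  Q 163.0.0.0: descend 10100011 ; hops seen [H5] ; pick H5
  + 32.191.96.0/20 (H4) depth=20
  Q 32.184.0.3: descend 0010000010111 ; hops seen [H2] ; pick H2
  Q 32.191.0.201: descend 00100000101111110 ; hops seen [H2,H0] ; pick H0
  Q 32.191.0.4: descend 00100000101111110 ; hops seen [H2,H0] ; pick H0
  Q 10.200.80.90: descend 00 ; hops seen [∅] ; pick no-route
  + 163.215.6.0/24 (H0) depth=24
  + 32.0.0.0/8 (H6) depth=8
  + 32.191.104.0/21 (H1) depth=21
  + 32.191.0.0/16 (H1) depth=16
  + 163.192.0.0/10 (H3) depth=10
  + 32.190.0.0/15 (H2) depth=15
  Q 32.191.105.67: descend 0010000010111111011010 ; hops seen [H6,H2,H2,H1,H4,H1] ; pick H1
  + 163.215.0.0/21 (H4) depth=21
  Q 32.191.96.0: descend 00100000101111110110 ; hops seen [H6,H2,H2,H1,H4] ; pick H4

== LOOKUPS ==
["H5","H5","H2","H0","H0","no-route","H1","H4"]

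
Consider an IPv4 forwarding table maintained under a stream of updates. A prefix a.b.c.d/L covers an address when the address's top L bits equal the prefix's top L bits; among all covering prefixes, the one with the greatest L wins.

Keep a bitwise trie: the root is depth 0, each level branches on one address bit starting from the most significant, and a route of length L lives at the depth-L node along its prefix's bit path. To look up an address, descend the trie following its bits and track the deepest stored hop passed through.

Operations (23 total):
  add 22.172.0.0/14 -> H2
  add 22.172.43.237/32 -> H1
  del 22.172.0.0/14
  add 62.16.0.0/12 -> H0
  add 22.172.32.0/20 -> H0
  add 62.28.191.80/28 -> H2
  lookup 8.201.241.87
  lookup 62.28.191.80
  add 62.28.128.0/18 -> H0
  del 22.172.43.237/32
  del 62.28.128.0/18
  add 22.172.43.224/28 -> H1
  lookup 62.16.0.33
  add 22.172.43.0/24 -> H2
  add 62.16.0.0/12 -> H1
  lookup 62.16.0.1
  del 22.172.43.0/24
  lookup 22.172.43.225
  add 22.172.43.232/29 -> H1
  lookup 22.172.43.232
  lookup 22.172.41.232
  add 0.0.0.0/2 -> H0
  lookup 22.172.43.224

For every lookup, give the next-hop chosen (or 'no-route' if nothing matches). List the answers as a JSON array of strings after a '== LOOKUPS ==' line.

Process each operation:
  add 22.172.0.0/14 -> H2 at depth 14
  add 22.172.43.237/32 -> H1 at depth 32
  del 22.172.0.0/14 (clear depth 14)
  add 62.16.0.0/12 -> H0 at depth 12
  add 22.172.32.0/20 -> H0 at depth 20
  add 62.28.191.80/28 -> H2 at depth 28
  Q 8.201.241.87: descend 000 ; hops seen [∅] ; pick no-route
  Q 62.28.191.80: descend 0011111000011100101111110101 ; hops seen [H0,H2] ; pick H2
  add 62.28.128.0/18 -> H0 at depth 18
  del 22.172.43.237/32 (clear depth 32)
  del 62.28.128.0/18 (clear depth 18)
  add 22.172.43.224/28 -> H1 at depth 28
  Q 62.16.0.33: descend 001111100001 ; hops seen [H0] ; pick H0
  add 22.172.43.0/24 -> H2 at depth 24
  add 62.16.0.0/12 -> H1 at depth 12
  Q 62.16.0.1: descend 001111100001 ; hops seen [H1] ; pick H1
  del 22.172.43.0/24 (clear depth 24)
  Q 22.172.43.225: descend 0001011010101100001010111110 ; hops seen [H0,H1] ; pick H1
  add 22.172.43.232/29 -> H1 at depth 29
  Q 22.172.43.232: descend 00010110101011000010101111101 ; hops seen [H0,H1,H1] ; pick H1
  Q 22.172.41.232: descend 0001011010101100001010 ; hops seen [H0] ; pick H0
  add 0.0.0.0/2 -> H0 at depth 2
  Q 22.172.43.224: descend 0001011010101100001010111110 ; hops seen [H0,H0,H1] ; pick H1

== LOOKUPS ==
["no-route","H2","H0","H1","H1","H1","H0","H1"]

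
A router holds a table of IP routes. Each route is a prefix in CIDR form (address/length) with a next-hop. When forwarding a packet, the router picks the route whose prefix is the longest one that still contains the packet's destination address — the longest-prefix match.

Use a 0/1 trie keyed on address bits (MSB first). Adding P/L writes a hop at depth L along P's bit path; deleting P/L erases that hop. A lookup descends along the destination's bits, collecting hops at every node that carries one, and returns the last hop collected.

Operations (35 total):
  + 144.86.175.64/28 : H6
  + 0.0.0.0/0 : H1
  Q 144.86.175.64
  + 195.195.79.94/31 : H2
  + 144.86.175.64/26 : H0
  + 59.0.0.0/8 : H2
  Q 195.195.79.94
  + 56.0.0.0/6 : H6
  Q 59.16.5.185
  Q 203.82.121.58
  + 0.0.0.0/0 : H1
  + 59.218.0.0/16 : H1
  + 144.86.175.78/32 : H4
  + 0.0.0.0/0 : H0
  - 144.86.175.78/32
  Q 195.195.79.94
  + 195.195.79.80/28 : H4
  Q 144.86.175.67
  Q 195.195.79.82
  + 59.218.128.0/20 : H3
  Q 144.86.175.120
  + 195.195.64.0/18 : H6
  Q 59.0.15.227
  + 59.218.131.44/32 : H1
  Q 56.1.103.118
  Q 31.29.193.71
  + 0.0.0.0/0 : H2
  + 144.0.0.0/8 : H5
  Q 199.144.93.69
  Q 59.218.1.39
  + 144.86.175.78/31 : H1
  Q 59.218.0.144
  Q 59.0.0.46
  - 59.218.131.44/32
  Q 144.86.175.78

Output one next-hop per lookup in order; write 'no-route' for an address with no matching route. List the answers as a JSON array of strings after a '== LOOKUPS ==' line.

Process each operation:
  add 144.86.175.64/28 -> H6 at depth 28
  add 0.0.0.0/0 -> H1 at depth 0
  Q 144.86.175.64: descend 1001000001010110101011110100 ; hops seen [H1,H6] ; pick H6
  add 195.195.79.94/31 -> H2 at depth 31
  add 144.86.175.64/26 -> H0 at depth 26
  add 59.0.0.0/8 -> H2 at depth 8
  Q 195.195.79.94: descend 1100001111000011010011110101111 ; hops seen [H1,H2] ; pick H2
  add 56.0.0.0/6 -> H6 at depth 6
  Q 59.16.5.185: descend 00111011 ; hops seen [H1,H6,H2] ; pick H2
  Q 203.82.121.58: descend 1100 ; hops seen [H1] ; pick H1
  add 0.0.0.0/0 -> H1 at depth 0
  add 59.218.0.0/16 -> H1 at depth 16
  add 144.86.175.78/32 -> H4 at depth 32
  add 0.0.0.0/0 -> H0 at depth 0
  - 144.86.175.78/32 clear@32
  Q 195.195.79.94: descend 1100001111000011010011110101111 ; hops seen [H0,H2] ; pick H2
  add 195.195.79.80/28 -> H4 at depth 28
  Q 144.86.175.67: descend 1001000001010110101011110100 ; hops seen [H0,H0,H6] ; pick H6
  Q 195.195.79.82: descend 1100001111000011010011110101 ; hops seen [H0,H4] ; pick H4
  add 59.218.128.0/20 -> H3 at depth 20
  Q 144.86.175.120: descend 10010000010101101010111101 ; hops seen [H0,H0] ; pick H0
  add 195.195.64.0/18 -> H6 at depth 18
  Q 59.0.15.227: descend 00111011 ; hops seen [H0,H6,H2] ; pick H2
  add 59.218.131.44/32 -> H1 at depth 32
  Q 56.1.103.118: descend 001110 ; hops seen [H0,H6] ; pick H6
  Q 31.29.193.71: descend 00 ; hops seen [H0] ; pick H0
  add 0.0.0.0/0 -> H2 at depth 0
  add 144.0.0.0/8 -> H5 at depth 8
  Q 199.144.93.69: descend 11000 ; hops seen [H2] ; pick H2
  Q 59.218.1.39: descend 0011101111011010 ; hops seen [H2,H6,H2,H1] ; pick H1
  add 144.86.175.78/31 -> H1 at depth 31
  Q 59.218.0.144: descend 0011101111011010 ; hops seen [H2,H6,H2,H1] ; pick H1
  Q 59.0.0.46: descend 00111011 ; hops seen [H2,H6,H2] ; pick H2
  - 59.218.131.44/32 clear@32
  Q 144.86.175.78: descend 10010000010101101010111101001110 ; hops seen [H2,H5,H0,H6,H1] ; pick H1

== LOOKUPS ==
["H6","H2","H2","H1","H2","H6","H4","H0","H2","H6","H0","H2","H1","H1","H2","H1"]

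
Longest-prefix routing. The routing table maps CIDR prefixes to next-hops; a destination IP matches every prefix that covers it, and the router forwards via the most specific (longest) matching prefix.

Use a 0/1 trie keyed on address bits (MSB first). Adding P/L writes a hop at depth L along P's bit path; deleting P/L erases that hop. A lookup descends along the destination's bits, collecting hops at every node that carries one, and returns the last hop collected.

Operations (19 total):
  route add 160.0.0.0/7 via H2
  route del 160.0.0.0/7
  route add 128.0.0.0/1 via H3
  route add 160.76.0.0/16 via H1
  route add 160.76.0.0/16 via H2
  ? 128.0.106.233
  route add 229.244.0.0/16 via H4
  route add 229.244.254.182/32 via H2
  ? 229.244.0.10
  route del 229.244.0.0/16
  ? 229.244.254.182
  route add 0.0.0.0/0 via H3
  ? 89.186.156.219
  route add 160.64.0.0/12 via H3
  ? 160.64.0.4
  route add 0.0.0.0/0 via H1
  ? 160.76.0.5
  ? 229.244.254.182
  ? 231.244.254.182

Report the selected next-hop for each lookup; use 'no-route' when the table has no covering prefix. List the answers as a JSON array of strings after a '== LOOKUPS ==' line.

Apply in order:
  + 160.0.0.0/7 (H2) depth=7
  del 160.0.0.0/7 (clear depth 7)
  + 128.0.0.0/1 (H3) depth=1
  + 160.76.0.0/16 (H1) depth=16
  + 160.76.0.0/16 (H2) depth=16
  Q 128.0.106.233: descend 10 ; hops seen [H3] ; pick H3
  + 229.244.0.0/16 (H4) depth=16
  + 229.244.254.182/32 (H2) depth=32
  Q 229.244.0.10: descend 1110010111110100 ; hops seen [H3,H4] ; pick H4
  del 229.244.0.0/16 (clear depth 16)
  Q 229.244.254.182: descend 11100101111101001111111010110110 ; hops seen [H3,H2] ; pick H2
  + 0.0.0.0/0 (H3) depth=0
  Q 89.186.156.219: descend ε ; hops seen [H3] ; pick H3
  + 160.64.0.0/12 (H3) depth=12
  Q 160.64.0.4: descend 101000000100 ; hops seen [H3,H3,H3] ; pick H3
  + 0.0.0.0/0 (H1) depth=0
  Q 160.76.0.5: descend 1010000001001100 ; hops seen [H1,H3,H3,H2] ; pick H2
  Q 229.244.254.182: descend 11100101111101001111111010110110 ; hops seen [H1,H3,H2] ; pick H2
  Q 231.244.254.182: descend 111001 ; hops seen [H1,H3] ; pick H3

== LOOKUPS ==
["H3","H4","H2","H3","H3","H2","H2","H3"]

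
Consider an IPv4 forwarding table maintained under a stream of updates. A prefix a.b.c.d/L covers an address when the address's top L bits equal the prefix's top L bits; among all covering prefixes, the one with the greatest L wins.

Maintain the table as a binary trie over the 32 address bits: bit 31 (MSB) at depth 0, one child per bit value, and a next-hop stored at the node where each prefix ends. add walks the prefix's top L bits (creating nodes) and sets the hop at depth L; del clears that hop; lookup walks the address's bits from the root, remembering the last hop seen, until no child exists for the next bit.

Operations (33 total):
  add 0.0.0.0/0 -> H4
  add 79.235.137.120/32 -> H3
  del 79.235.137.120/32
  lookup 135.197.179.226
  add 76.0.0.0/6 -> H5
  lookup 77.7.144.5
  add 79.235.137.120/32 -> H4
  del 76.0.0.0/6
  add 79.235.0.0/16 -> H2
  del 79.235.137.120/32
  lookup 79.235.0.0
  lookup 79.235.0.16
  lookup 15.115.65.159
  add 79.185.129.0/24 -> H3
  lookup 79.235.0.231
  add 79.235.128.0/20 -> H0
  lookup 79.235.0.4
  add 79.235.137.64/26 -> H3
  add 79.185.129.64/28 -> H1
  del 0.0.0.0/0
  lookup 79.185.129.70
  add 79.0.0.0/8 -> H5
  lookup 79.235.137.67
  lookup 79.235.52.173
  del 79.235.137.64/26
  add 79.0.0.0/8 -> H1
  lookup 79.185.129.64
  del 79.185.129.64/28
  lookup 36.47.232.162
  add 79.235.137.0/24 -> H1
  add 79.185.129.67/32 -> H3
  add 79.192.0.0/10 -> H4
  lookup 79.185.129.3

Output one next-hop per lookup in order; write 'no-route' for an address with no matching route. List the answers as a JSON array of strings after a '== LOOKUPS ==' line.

Apply in order:
  + 0.0.0.0/0 (H4) depth=0
  + 79.235.137.120/32 (H3) depth=32
  del 79.235.137.120/32 (clear depth 32)
  Q 135.197.179.226: descend ε ; hops seen [H4] ; pick H4
  + 76.0.0.0/6 (H5) depth=6
  Q 77.7.144.5: descend 010011 ; hops seen [H4,H5] ; pick H5
  + 79.235.137.120/32 (H4) depth=32
  del 76.0.0.0/6 (clear depth 6)
  + 79.235.0.0/16 (H2) depth=16
  del 79.235.137.120/32 (clear depth 32)
  Q 79.235.0.0: descend 0100111111101011 ; hops seen [H4,H2] ; pick H2
  Q 79.235.0.16: descend 0100111111101011 ; hops seen [H4,H2] ; pick H2
  Q 15.115.65.159: descend 0 ; hops seen [H4] ; pick H4
  + 79.185.129.0/24 (H3) depth=24
  Q 79.235.0.231: descend 0100111111101011 ; hops seen [H4,H2] ; pick H2
  + 79.235.128.0/20 (H0) depth=20
  Q 79.235.0.4: descend 0100111111101011 ; hops seen [H4,H2] ; pick H2
  + 79.235.137.64/26 (H3) depth=26
  + 79.185.129.64/28 (H1) depth=28
  del 0.0.0.0/0 (clear depth 0)
  Q 79.185.129.70: descend 0100111110111001100000010100 ; hops seen [H3,H1] ; pick H1
  + 79.0.0.0/8 (H5) depth=8
  Q 79.235.137.67: descend 01001111111010111000100101 ; hops seen [H5,H2,H0,H3] ; pick H3
  Q 79.235.52.173: descend 0100111111101011 ; hops seen [H5,H2] ; pick H2
  del 79.235.137.64/26 (clear depth 26)
  + 79.0.0.0/8 (H1) depth=8
  Q 79.185.129.64: descend 0100111110111001100000010100 ; hops seen [H1,H3,H1] ; pick H1
  del 79.185.129.64/28 (clear depth 28)
  Q 36.47.232.162: descend 0 ; hops seen [∅] ; pick no-route
  + 79.235.137.0/24 (H1) depth=24
  + 79.185.129.67/32 (H3) depth=32
  + 79.192.0.0/10 (H4) depth=10
  Q 79.185.129.3: descend 0100111110111001100000010 ; hops seen [H1,H3] ; pick H3

== LOOKUPS ==
["H4","H5","H2","H2","H4","H2","H2","H1","H3","H2","H1","no-route","H3"]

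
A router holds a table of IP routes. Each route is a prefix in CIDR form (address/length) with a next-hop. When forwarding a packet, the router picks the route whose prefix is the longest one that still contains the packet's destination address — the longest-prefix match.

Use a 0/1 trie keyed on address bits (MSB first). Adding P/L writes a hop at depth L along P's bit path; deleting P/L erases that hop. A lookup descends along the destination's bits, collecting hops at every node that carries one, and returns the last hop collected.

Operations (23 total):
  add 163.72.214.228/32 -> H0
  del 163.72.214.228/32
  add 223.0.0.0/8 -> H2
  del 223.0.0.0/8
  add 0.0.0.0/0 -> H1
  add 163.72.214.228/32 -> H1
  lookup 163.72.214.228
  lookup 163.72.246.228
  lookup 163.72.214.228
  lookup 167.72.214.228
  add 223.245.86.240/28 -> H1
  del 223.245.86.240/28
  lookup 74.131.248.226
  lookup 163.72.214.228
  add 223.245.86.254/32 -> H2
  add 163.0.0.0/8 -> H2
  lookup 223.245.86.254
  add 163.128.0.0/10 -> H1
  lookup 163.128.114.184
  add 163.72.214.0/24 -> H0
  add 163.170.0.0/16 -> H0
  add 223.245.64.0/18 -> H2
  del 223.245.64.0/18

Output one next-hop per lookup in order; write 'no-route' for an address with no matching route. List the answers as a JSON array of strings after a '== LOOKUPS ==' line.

Process each operation:
  + 163.72.214.228/32 (H0) depth=32
  - 163.72.214.228/32 clear@32
  + 223.0.0.0/8 (H2) depth=8
  - 223.0.0.0/8 clear@8
  + 0.0.0.0/0 (H1) depth=0
  + 163.72.214.228/32 (H1) depth=32
  lookup 163.72.214.228: bits 10100011010010001101011011100100 walk d0:H1→d1:-→d2:-→d3:-→d4:-→d5:-→d6:-→d7:-→d8:-→d9:-→d10:-→d11:-→d12:-→d13:-→d14:-→d15:-→d16:-→d17:-→d18:-→d19:-→d20:-→d21:-→d22:-→d23:-→d24:-→d25:-→d26:-→d27:-→d28:-→d29:-→d30:-→d31:-→d32:H1 -> H1
  lookup 163.72.246.228: bits 101000110100100011 walk d0:H1→d1:-→d2:-→d3:-→d4:-→d5:-→d6:-→d7:-→d8:-→d9:-→d10:-→d11:-→d12:-→d13:-→d14:-→d15:-→d16:-→d17:-→d18:- -> H1
  lookup 163.72.214.228: bits 10100011010010001101011011100100 walk d0:H1→d1:-→d2:-→d3:-→d4:-→d5:-→d6:-→d7:-→d8:-→d9:-→d10:-→d11:-→d12:-→d13:-→d14:-→d15:-→d16:-→d17:-→d18:-→d19:-→d20:-→d21:-→d22:-→d23:-→d24:-→d25:-→d26:-→d27:-→d28:-→d29:-→d30:-→d31:-→d32:H1 -> H1
  lookup 167.72.214.228: bits 10100 walk d0:H1→d1:-→d2:-→d3:-→d4:-→d5:- -> H1
  + 223.245.86.240/28 (H1) depth=28
  - 223.245.86.240/28 clear@28
  lookup 74.131.248.226: bits ε walk d0:H1 -> H1
  lookup 163.72.214.228: bits 10100011010010001101011011100100 walk d0:H1→d1:-→d2:-→d3:-→d4:-→d5:-→d6:-→d7:-→d8:-→d9:-→d10:-→d11:-→d12:-→d13:-→d14:-→d15:-→d16:-→d17:-→d18:-→d19:-→d20:-→d21:-→d22:-→d23:-→d24:-→d25:-→d26:-→d27:-→d28:-→d29:-→d30:-→d31:-→d32:H1 -> H1
  + 223.245.86.254/32 (H2) depth=32
  + 163.0.0.0/8 (H2) depth=8
  lookup 223.245.86.254: bits 11011111111101010101011011111110 walk d0:H1→d1:-→d2:-→d3:-→d4:-→d5:-→d6:-→d7:-→d8:-→d9:-→d10:-→d11:-→d12:-→d13:-→d14:-→d15:-→d16:-→d17:-→d18:-→d19:-→d20:-→d21:-→d22:-→d23:-→d24:-→d25:-→d26:-→d27:-→d28:-→d29:-→d30:-→d31:-→d32:H2 -> H2
  + 163.128.0.0/10 (H1) depth=10
  lookup 163.128.114.184: bits 1010001110 walk d0:H1→d1:-→d2:-→d3:-→d4:-→d5:-→d6:-→d7:-→d8:H2→d9:-→d10:H1 -> H1
  + 163.72.214.0/24 (H0) depth=24
  + 163.170.0.0/16 (H0) depth=16
  + 223.245.64.0/18 (H2) depth=18
  - 223.245.64.0/18 clear@18

== LOOKUPS ==
["H1","H1","H1","H1","H1","H1","H2","H1"]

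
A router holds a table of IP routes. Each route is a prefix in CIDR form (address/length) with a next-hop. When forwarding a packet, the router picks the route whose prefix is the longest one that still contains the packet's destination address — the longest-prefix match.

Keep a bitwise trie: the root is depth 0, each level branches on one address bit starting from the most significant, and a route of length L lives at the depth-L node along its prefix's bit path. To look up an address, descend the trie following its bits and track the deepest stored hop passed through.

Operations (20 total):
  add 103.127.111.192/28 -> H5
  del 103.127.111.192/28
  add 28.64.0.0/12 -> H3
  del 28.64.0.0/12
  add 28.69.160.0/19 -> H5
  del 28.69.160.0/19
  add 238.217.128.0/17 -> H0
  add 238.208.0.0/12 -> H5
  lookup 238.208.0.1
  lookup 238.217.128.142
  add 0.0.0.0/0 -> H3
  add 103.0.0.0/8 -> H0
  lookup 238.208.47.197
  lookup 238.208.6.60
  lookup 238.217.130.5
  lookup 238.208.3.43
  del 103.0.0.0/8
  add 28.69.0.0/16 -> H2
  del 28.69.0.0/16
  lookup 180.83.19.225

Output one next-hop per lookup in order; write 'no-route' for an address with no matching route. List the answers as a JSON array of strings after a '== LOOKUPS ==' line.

Apply in order:
  + 103.127.111.192/28 (H5) depth=28
  - 103.127.111.192/28 clear@28
  + 28.64.0.0/12 (H3) depth=12
  - 28.64.0.0/12 clear@12
  + 28.69.160.0/19 (H5) depth=19
  - 28.69.160.0/19 clear@19
  + 238.217.128.0/17 (H0) depth=17
  + 238.208.0.0/12 (H5) depth=12
  Q 238.208.0.1: descend 111011101101 ; hops seen [H5] ; pick H5
  Q 238.217.128.142: descend 11101110110110011 ; hops seen [H5,H0] ; pick H0
  + 0.0.0.0/0 (H3) depth=0
  + 103.0.0.0/8 (H0) depth=8
  Q 238.208.47.197: descend 111011101101 ; hops seen [H3,H5] ; pick H5
  Q 238.208.6.60: descend 111011101101 ; hops seen [H3,H5] ; pick H5
  Q 238.217.130.5: descend 11101110110110011 ; hops seen [H3,H5,H0] ; pick H0
  Q 238.208.3.43: descend 111011101101 ; hops seen [H3,H5] ; pick H5
  - 103.0.0.0/8 clear@8
  + 28.69.0.0/16 (H2) depth=16
  - 28.69.0.0/16 clear@16
  Q 180.83.19.225: descend 1 ; hops seen [H3] ; pick H3

== LOOKUPS ==
["H5","H0","H5","H5","H0","H5","H3"]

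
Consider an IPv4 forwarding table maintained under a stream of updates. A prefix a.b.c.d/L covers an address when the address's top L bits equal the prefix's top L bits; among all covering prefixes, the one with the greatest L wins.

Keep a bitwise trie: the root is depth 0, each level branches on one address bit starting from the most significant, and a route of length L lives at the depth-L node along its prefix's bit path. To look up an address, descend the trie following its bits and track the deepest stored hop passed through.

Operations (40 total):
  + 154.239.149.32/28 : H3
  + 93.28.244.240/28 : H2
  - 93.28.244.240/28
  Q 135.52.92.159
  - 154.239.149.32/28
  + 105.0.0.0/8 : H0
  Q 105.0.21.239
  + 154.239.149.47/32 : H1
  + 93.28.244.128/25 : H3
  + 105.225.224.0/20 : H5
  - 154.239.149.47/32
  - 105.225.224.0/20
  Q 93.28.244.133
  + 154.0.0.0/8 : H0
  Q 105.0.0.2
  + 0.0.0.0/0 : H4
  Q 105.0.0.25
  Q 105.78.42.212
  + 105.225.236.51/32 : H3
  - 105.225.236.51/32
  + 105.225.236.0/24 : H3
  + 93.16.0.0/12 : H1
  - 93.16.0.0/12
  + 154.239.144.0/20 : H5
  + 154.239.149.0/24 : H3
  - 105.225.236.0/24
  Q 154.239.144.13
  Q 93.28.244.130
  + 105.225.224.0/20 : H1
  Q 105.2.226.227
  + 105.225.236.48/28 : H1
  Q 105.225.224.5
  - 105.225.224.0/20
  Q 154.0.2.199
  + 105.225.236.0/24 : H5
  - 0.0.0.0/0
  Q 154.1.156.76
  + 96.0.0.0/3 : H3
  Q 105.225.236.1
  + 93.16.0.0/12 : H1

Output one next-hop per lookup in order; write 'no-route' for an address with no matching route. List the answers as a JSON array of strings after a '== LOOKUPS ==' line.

Process each operation:
  add 154.239.149.32/28 -> H3 at depth 28
  add 93.28.244.240/28 -> H2 at depth 28
  - 93.28.244.240/28 clear@28
  ? 135.52.92.159  path d0:-→d1:-→d2:-→d3:-  best=no-route
  - 154.239.149.32/28 clear@28
  add 105.0.0.0/8 -> H0 at depth 8
  ? 105.0.21.239  path d0:-→d1:-→d2:-→d3:-→d4:-→d5:-→d6:-→d7:-→d8:H0  best=H0
  add 154.239.149.47/32 -> H1 at depth 32
  add 93.28.244.128/25 -> H3 at depth 25
  add 105.225.224.0/20 -> H5 at depth 20
  - 154.239.149.47/32 clear@32
  - 105.225.224.0/20 clear@20
  ? 93.28.244.133  path d0:-→d1:-→d2:-→d3:-→d4:-→d5:-→d6:-→d7:-→d8:-→d9:-→d10:-→d11:-→d12:-→d13:-→d14:-→d15:-→d16:-→d17:-→d18:-→d19:-→d20:-→d21:-→d22:-→d23:-→d24:-→d25:H3  best=H3
  add 154.0.0.0/8 -> H0 at depth 8
  ? 105.0.0.2  path d0:-→d1:-→d2:-→d3:-→d4:-→d5:-→d6:-→d7:-→d8:H0  best=H0
  add 0.0.0.0/0 -> H4 at depth 0
  ? 105.0.0.25  path d0:H4→d1:-→d2:-→d3:-→d4:-→d5:-→d6:-→d7:-→d8:H0  best=H0
  ? 105.78.42.212  path d0:H4→d1:-→d2:-→d3:-→d4:-→d5:-→d6:-→d7:-→d8:H0  best=H0
  add 105.225.236.51/32 -> H3 at depth 32
  - 105.225.236.51/32 clear@32
  add 105.225.236.0/24 -> H3 at depth 24
  add 93.16.0.0/12 -> H1 at depth 12
  - 93.16.0.0/12 clear@12
  add 154.239.144.0/20 -> H5 at depth 20
  add 154.239.149.0/24 -> H3 at depth 24
  - 105.225.236.0/24 clear@24
  ? 154.239.144.13  path d0:H4→d1:-→d2:-→d3:-→d4:-→d5:-→d6:-→d7:-→d8:H0→d9:-→d10:-→d11:-→d12:-→d13:-→d14:-→d15:-→d16:-→d17:-→d18:-→d19:-→d20:H5→d21:-  best=H5
  ? 93.28.244.130  path d0:H4→d1:-→d2:-→d3:-→d4:-→d5:-→d6:-→d7:-→d8:-→d9:-→d10:-→d11:-→d12:-→d13:-→d14:-→d15:-→d16:-→d17:-→d18:-→d19:-→d20:-→d21:-→d22:-→d23:-→d24:-→d25:H3  best=H3
  add 105.225.224.0/20 -> H1 at depth 20
  ? 105.2.226.227  path d0:H4→d1:-→d2:-→d3:-→d4:-→d5:-→d6:-→d7:-→d8:H0  best=H0
  add 105.225.236.48/28 -> H1 at depth 28
  ? 105.225.224.5  path d0:H4→d1:-→d2:-→d3:-→d4:-→d5:-→d6:-→d7:-→d8:H0→d9:-→d10:-→d11:-→d12:-→d13:-→d14:-→d15:-→d16:-→d17:-→d18:-→d19:-→d20:H1  best=H1
  - 105.225.224.0/20 clear@20
  ? 154.0.2.199  path d0:H4→d1:-→d2:-→d3:-→d4:-→d5:-→d6:-→d7:-→d8:H0  best=H0
  add 105.225.236.0/24 -> H5 at depth 24
  - 0.0.0.0/0 clear@0
  ? 154.1.156.76  path d0:-→d1:-→d2:-→d3:-→d4:-→d5:-→d6:-→d7:-→d8:H0  best=H0
  add 96.0.0.0/3 -> H3 at depth 3
  ? 105.225.236.1  path d0:-→d1:-→d2:-→d3:H3→d4:-→d5:-→d6:-→d7:-→d8:H0→d9:-→d10:-→d11:-→d12:-→d13:-→d14:-→d15:-→d16:-→d17:-→d18:-→d19:-→d20:-→d21:-→d22:-→d23:-→d24:H5→d25:-→d26:-  best=H5
  add 93.16.0.0/12 -> H1 at depth 12

== LOOKUPS ==
["no-route","H0","H3","H0","H0","H0","H5","H3","H0","H1","H0","H0","H5"]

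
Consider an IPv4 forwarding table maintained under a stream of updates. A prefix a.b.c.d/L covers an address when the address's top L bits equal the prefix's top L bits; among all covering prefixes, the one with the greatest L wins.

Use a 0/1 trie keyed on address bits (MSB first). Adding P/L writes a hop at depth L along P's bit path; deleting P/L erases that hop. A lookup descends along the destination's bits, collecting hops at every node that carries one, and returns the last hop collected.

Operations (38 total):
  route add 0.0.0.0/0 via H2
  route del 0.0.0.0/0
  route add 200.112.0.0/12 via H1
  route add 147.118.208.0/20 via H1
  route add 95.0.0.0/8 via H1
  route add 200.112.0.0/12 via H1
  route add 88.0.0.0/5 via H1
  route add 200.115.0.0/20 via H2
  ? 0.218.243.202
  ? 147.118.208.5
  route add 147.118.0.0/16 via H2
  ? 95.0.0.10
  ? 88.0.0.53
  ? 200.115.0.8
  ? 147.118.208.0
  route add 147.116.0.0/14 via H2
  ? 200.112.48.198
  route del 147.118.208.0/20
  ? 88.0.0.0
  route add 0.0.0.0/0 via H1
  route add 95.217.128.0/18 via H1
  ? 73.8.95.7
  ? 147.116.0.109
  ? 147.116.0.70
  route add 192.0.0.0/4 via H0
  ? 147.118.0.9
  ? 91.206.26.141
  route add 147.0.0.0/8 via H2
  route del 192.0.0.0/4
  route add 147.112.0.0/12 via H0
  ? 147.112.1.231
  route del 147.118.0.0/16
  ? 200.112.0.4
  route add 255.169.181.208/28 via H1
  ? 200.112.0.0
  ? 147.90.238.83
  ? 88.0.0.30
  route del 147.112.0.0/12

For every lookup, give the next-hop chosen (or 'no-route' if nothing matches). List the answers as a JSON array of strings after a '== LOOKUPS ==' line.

Trace:
  + 0.0.0.0/0 (H2) depth=0
  del 0.0.0.0/0 (clear depth 0)
  + 200.112.0.0/12 (H1) depth=12
  + 147.118.208.0/20 (H1) depth=20
  + 95.0.0.0/8 (H1) depth=8
  + 200.112.0.0/12 (H1) depth=12
  + 88.0.0.0/5 (H1) depth=5
  + 200.115.0.0/20 (H2) depth=20
  lookup 0.218.243.202: bits 0 walk d0:-→d1:- -> no-route
  lookup 147.118.208.5: bits 10010011011101101101 walk d0:-→d1:-→d2:-→d3:-→d4:-→d5:-→d6:-→d7:-→d8:-→d9:-→d10:-→d11:-→d12:-→d13:-→d14:-→d15:-→d16:-→d17:-→d18:-→d19:-→d20:H1 -> H1
  + 147.118.0.0/16 (H2) depth=16
  lookup 95.0.0.10: bits 01011111 walk d0:-→d1:-→d2:-→d3:-→d4:-→d5:H1→d6:-→d7:-→d8:H1 -> H1
  lookup 88.0.0.53: bits 01011 walk d0:-→d1:-→d2:-→d3:-→d4:-→d5:H1 -> H1
  lookup 200.115.0.8: bits 11001000011100110000 walk d0:-→d1:-→d2:-→d3:-→d4:-→d5:-→d6:-→d7:-→d8:-→d9:-→d10:-→d11:-→d12:H1→d13:-→d14:-→d15:-→d16:-→d17:-→d18:-→d19:-→d20:H2 -> H2
  lookup 147.118.208.0: bits 10010011011101101101 walk d0:-→d1:-→d2:-→d3:-→d4:-→d5:-→d6:-→d7:-→d8:-→d9:-→d10:-→d11:-→d12:-→d13:-→d14:-→d15:-→d16:H2→d17:-→d18:-→d19:-→d20:H1 -> H1
  + 147.116.0.0/14 (H2) depth=14
  lookup 200.112.48.198: bits 11001000011100 walk d0:-→d1:-→d2:-→d3:-→d4:-→d5:-→d6:-→d7:-→d8:-→d9:-→d10:-→d11:-→d12:H1→d13:-→d14:- -> H1
  del 147.118.208.0/20 (clear depth 20)
  lookup 88.0.0.0: bits 01011 walk d0:-→d1:-→d2:-→d3:-→d4:-→d5:H1 -> H1
  + 0.0.0.0/0 (H1) depth=0
  + 95.217.128.0/18 (H1) depth=18
  lookup 73.8.95.7: bits 010 walk d0:H1→d1:-→d2:-→d3:- -> H1
  lookup 147.116.0.109: bits 10010011011101 walk d0:H1→d1:-→d2:-→d3:-→d4:-→d5:-→d6:-→d7:-→d8:-→d9:-→d10:-→d11:-→d12:-→d13:-→d14:H2 -> H2
  lookup 147.116.0.70: bits 10010011011101 walk d0:H1→d1:-→d2:-→d3:-→d4:-→d5:-→d6:-→d7:-→d8:-→d9:-→d10:-→d11:-→d12:-→d13:-→d14:H2 -> H2
  + 192.0.0.0/4 (H0) depth=4
  lookup 147.118.0.9: bits 1001001101110110 walk d0:H1→d1:-→d2:-→d3:-→d4:-→d5:-→d6:-→d7:-→d8:-→d9:-→d10:-→d11:-→d12:-→d13:-→d14:H2→d15:-→d16:H2 -> H2
  lookup 91.206.26.141: bits 01011 walk d0:H1→d1:-→d2:-→d3:-→d4:-→d5:H1 -> H1
  + 147.0.0.0/8 (H2) depth=8
  del 192.0.0.0/4 (clear depth 4)
  + 147.112.0.0/12 (H0) depth=12
  lookup 147.112.1.231: bits 1001001101110 walk d0:H1→d1:-→d2:-→d3:-→d4:-→d5:-→d6:-→d7:-→d8:H2→d9:-→d10:-→d11:-→d12:H0→d13:- -> H0
  del 147.118.0.0/16 (clear depth 16)
  lookup 200.112.0.4: bits 11001000011100 walk d0:H1→d1:-→d2:-→d3:-→d4:-→d5:-→d6:-→d7:-→d8:-→d9:-→d10:-→d11:-→d12:H1→d13:-→d14:- -> H1
  + 255.169.181.208/28 (H1) depth=28
  lookup 200.112.0.0: bits 11001000011100 walk d0:H1→d1:-→d2:-→d3:-→d4:-→d5:-→d6:-→d7:-→d8:-→d9:-→d10:-→d11:-→d12:H1→d13:-→d14:- -> H1
  lookup 147.90.238.83: bits 1001001101 walk d0:H1→d1:-→d2:-→d3:-→d4:-→d5:-→d6:-→d7:-→d8:H2→d9:-→d10:- -> H2
  lookup 88.0.0.30: bits 01011 walk d0:H1→d1:-→d2:-→d3:-→d4:-→d5:H1 -> H1
  del 147.112.0.0/12 (clear depth 12)

== LOOKUPS ==
["no-route","H1","H1","H1","H2","H1","H1","H1","H1","H2","H2","H2","H1","H0","H1","H1","H2","H1"]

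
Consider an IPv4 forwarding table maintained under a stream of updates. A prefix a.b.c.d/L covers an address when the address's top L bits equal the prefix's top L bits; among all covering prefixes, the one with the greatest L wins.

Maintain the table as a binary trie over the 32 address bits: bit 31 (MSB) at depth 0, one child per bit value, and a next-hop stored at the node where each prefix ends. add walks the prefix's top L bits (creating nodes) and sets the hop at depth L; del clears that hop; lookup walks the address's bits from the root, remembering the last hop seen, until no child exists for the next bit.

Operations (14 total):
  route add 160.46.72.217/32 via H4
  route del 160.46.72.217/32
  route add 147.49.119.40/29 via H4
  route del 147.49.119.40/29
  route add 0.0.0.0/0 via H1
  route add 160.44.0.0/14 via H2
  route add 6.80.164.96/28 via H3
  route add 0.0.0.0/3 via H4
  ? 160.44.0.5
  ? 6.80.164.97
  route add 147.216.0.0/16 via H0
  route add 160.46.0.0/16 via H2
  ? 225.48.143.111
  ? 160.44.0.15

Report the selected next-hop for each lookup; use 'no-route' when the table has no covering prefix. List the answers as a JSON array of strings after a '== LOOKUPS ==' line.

Apply in order:
  add 160.46.72.217/32 -> H4 at depth 32
  - 160.46.72.217/32 clear@32
  add 147.49.119.40/29 -> H4 at depth 29
  - 147.49.119.40/29 clear@29
  add 0.0.0.0/0 -> H1 at depth 0
  add 160.44.0.0/14 -> H2 at depth 14
  add 6.80.164.96/28 -> H3 at depth 28
  add 0.0.0.0/3 -> H4 at depth 3
  lookup 160.44.0.5: bits 10100000001011 walk d0:H1→d1:-→d2:-→d3:-→d4:-→d5:-→d6:-→d7:-→d8:-→d9:-→d10:-→d11:-→d12:-→d13:-→d14:H2 -> H2
  lookup 6.80.164.97: bits 0000011001010000101001000110 walk d0:H1→d1:-→d2:-→d3:H4→d4:-→d5:-→d6:-→d7:-→d8:-→d9:-→d10:-→d11:-→d12:-→d13:-→d14:-→d15:-→d16:-→d17:-→d18:-→d19:-→d20:-→d21:-→d22:-→d23:-→d24:-→d25:-→d26:-→d27:-→d28:H3 -> H3
  add 147.216.0.0/16 -> H0 at depth 16
  add 160.46.0.0/16 -> H2 at depth 16
  lookup 225.48.143.111: bits 1 walk d0:H1→d1:- -> H1
  lookup 160.44.0.15: bits 10100000001011 walk d0:H1→d1:-→d2:-→d3:-→d4:-→d5:-→d6:-→d7:-→d8:-→d9:-→d10:-→d11:-→d12:-→d13:-→d14:H2 -> H2

== LOOKUPS ==
["H2","H3","H1","H2"]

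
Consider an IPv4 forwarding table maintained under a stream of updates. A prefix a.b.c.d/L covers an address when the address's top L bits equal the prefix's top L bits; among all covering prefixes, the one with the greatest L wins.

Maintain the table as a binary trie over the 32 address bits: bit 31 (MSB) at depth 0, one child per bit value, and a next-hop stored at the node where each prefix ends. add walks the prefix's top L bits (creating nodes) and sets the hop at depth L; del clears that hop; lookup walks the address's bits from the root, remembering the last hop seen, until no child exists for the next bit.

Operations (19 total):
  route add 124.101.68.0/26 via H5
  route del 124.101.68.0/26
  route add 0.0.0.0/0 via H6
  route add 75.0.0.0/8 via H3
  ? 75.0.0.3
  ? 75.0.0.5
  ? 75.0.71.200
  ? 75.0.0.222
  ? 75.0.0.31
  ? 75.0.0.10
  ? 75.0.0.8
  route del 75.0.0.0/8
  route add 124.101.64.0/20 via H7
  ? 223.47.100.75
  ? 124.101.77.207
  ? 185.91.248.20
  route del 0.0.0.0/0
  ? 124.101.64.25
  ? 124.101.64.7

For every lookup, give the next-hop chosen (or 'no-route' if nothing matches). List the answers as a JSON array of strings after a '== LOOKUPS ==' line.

Apply in order:
  + 124.101.68.0/26 (H5) depth=26
  - 124.101.68.0/26 clear@26
  + 0.0.0.0/0 (H6) depth=0
  + 75.0.0.0/8 (H3) depth=8
  lookup 75.0.0.3: bits 01001011 walk d0:H6→d1:-→d2:-→d3:-→d4:-→d5:-→d6:-→d7:-→d8:H3 -> H3
  lookup 75.0.0.5: bits 01001011 walk d0:H6→d1:-→d2:-→d3:-→d4:-→d5:-→d6:-→d7:-→d8:H3 -> H3
  lookup 75.0.71.200: bits 01001011 walk d0:H6→d1:-→d2:-→d3:-→d4:-→d5:-→d6:-→d7:-→d8:H3 -> H3
  lookup 75.0.0.222: bits 01001011 walk d0:H6→d1:-→d2:-→d3:-→d4:-→d5:-→d6:-→d7:-→d8:H3 -> H3
  lookup 75.0.0.31: bits 01001011 walk d0:H6→d1:-→d2:-→d3:-→d4:-→d5:-→d6:-→d7:-→d8:H3 -> H3
  lookup 75.0.0.10: bits 01001011 walk d0:H6→d1:-→d2:-→d3:-→d4:-→d5:-→d6:-→d7:-→d8:H3 -> H3
  lookup 75.0.0.8: bits 01001011 walk d0:H6→d1:-→d2:-→d3:-→d4:-→d5:-→d6:-→d7:-→d8:H3 -> H3
  - 75.0.0.0/8 clear@8
  + 124.101.64.0/20 (H7) depth=20
  lookup 223.47.100.75: bits ε walk d0:H6 -> H6
  lookup 124.101.77.207: bits 01111100011001010100 walk d0:H6→d1:-→d2:-→d3:-→d4:-→d5:-→d6:-→d7:-→d8:-→d9:-→d10:-→d11:-→d12:-→d13:-→d14:-→d15:-→d16:-→d17:-→d18:-→d19:-→d20:H7 -> H7
  lookup 185.91.248.20: bits ε walk d0:H6 -> H6
  - 0.0.0.0/0 clear@0
  lookup 124.101.64.25: bits 011111000110010101000 walk d0:-→d1:-→d2:-→d3:-→d4:-→d5:-→d6:-→d7:-→d8:-→d9:-→d10:-→d11:-→d12:-→d13:-→d14:-→d15:-→d16:-→d17:-→d18:-→d19:-→d20:H7→d21:- -> H7
  lookup 124.101.64.7: bits 011111000110010101000 walk d0:-→d1:-→d2:-→d3:-→d4:-→d5:-→d6:-→d7:-→d8:-→d9:-→d10:-→d11:-→d12:-→d13:-→d14:-→d15:-→d16:-→d17:-→d18:-→d19:-→d20:H7→d21:- -> H7

== LOOKUPS ==
["H3","H3","H3","H3","H3","H3","H3","H6","H7","H6","H7","H7"]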